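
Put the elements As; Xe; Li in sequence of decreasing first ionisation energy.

First ionization energy rises across a period (greater Z_eff holds electrons more tightly) and falls down a group (valence electrons are farther from the nucleus).
Neither a single period nor a single group — weigh both effects.
As > Li: period and group pull opposite ways; the across-period shift dominates (947 vs 520 kJ/mol).
Xe > As: period and group pull opposite ways; the across-period shift dominates (1170 vs 947 kJ/mol).
For reference (kJ/mol): Li 520, As 947, Xe 1170.
So from highest to lowest: Xe > As > Li.

Xe > As > Li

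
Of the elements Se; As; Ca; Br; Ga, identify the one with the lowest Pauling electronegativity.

Ca

Electronegativity increases across a period and decreases down a group, tracking effective nuclear charge and atomic size.
All lie in period 4, so electronegativity increases left to right.
The lowest Pauling electronegativity among these belongs to Ca.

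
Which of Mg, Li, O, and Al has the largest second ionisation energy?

Li

The second ionization energy removes an electron from the +1 ion. For each element: Mg⁺ still has 1 valence electron; Li⁺ is the bare [He] core; O⁺ still has 5 valence electrons; Al⁺ still has 2 valence electrons.
Pulling an electron out of a noble-gas core costs far more than removing a remaining valence electron, so Li sits at the high end of IE_2.
Valence configurations: Mg⁺ [Ne]3s¹, O⁺ [He]2s²2p³, Al⁺ [Ne]3s².
Tabulated IE_2 (kJ/mol): Mg 1451, Li 7298, O 3388, Al 1817.
So the second ionization energies run Mg < Al < O < Li.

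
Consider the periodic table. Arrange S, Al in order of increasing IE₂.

Al < S

After 1 electron has been removed, what remains? S⁺ still has 5 valence electrons; Al⁺ still has 2 valence electrons.
All are still removing valence electrons, so compare the +1 ions as you would atoms: IE_2 generally rises across a period (higher Z_eff) and falls down a group (larger shell), subject to the usual subshell exceptions.
Valence configurations: S⁺ [Ne]3s²3p³, Al⁺ [Ne]3s².
Tabulated IE_2 (kJ/mol): S 2252, Al 1817.
Overall IE_2 order: Al < S.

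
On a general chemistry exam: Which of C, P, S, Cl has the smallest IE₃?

Consider each +2 ion: C²⁺ still has 2 valence electrons; P²⁺ still has 3 valence electrons; S²⁺ still has 4 valence electrons; Cl²⁺ still has 5 valence electrons.
All are still removing valence electrons, so compare the +2 ions as you would atoms: IE_3 generally rises across a period (higher Z_eff) and falls down a group (larger shell), subject to the usual subshell exceptions.
Valence configurations: C²⁺ [He]2s², P²⁺ [Ne]3s²3p¹, S²⁺ [Ne]3s²3p², Cl²⁺ [Ne]3s²3p³.
Tabulated IE_3 (kJ/mol): C 4620, P 2914, S 3357, Cl 3822.
Putting it together, IE_3: P < S < Cl < C.

P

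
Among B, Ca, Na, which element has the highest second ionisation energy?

Na

The second ionization energy removes an electron from the +1 ion. For each element: B⁺ still has 2 valence electrons; Ca⁺ still has 1 valence electron; Na⁺ is the bare [Ne] core.
Core electrons are held far more tightly than valence electrons, so Na tops the IE_2 order.
Valence configurations: B⁺ [He]2s², Ca⁺ [Ar]4s¹.
Tabulated IE_2 (kJ/mol): B 2427, Ca 1145, Na 4562.
Overall IE_2 order: Ca < B < Na.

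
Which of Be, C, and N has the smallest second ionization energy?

IE_2 is the cost of taking one more electron from the +1 cation: Be⁺ still has 1 valence electron; C⁺ still has 3 valence electrons; N⁺ still has 4 valence electrons.
All are still removing valence electrons, so compare the +1 ions as you would atoms: IE_2 generally rises across a period (higher Z_eff) and falls down a group (larger shell), subject to the usual subshell exceptions.
Valence configurations: Be⁺ [He]2s¹, C⁺ [He]2s²2p¹, N⁺ [He]2s²2p².
The numbers (kJ/mol): Be 1757, C 2353, N 2856.
Hence IE_2: Be < C < N.

Be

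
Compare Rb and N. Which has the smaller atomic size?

N is in period 2, group 15; Rb is in period 5, group 1.
Radius decreases left→right (rising Z_eff, same n) and increases top→bottom (higher n).
Neither a single period nor a single group — weigh both effects.
Rb > N: both effects reinforce here, so Rb is clearly the larger of the two.
Approximate values (pm): N 71, Rb 210.
So N has the smaller atomic size (N < Rb).

N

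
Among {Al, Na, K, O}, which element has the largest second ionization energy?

Na

Consider each +1 ion: Al⁺ still has 2 valence electrons; Na⁺ is the bare [Ne] core; K⁺ is the bare [Ar] core; O⁺ still has 5 valence electrons.
Usually core removal costs more than valence removal, but here the competition is close: a tightly held n=2 valence electron can cost more to remove than an n=3 core electron, so the actual values have to decide it.
Valence configurations: Al⁺ [Ne]3s², O⁺ [He]2s²2p³.
Tabulated IE_2 (kJ/mol): Al 1817, Na 4562, K 3052, O 3388.
Putting it together, IE_2: Al < K < O < Na.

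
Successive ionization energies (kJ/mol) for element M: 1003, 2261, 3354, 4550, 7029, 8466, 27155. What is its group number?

Look for the largest jump between consecutive ionization energies: IE7/IE6 ≈ 3.2, far larger than any earlier ratio.
That jump marks the point where a core electron is being removed. So the atom has 6 valence electrons.
A main-group element with 6 valence electrons is in group 16.

Group 16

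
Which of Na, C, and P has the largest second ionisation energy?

Consider each +1 ion: Na⁺ is the bare [Ne] core; C⁺ still has 3 valence electrons; P⁺ still has 4 valence electrons.
Pulling an electron out of a noble-gas core costs far more than removing a remaining valence electron, so Na sits at the high end of IE_2.
Valence configurations: C⁺ [He]2s²2p¹, P⁺ [Ne]3s²3p².
Approximate IE_2 values (kJ/mol): Na 4562, C 2353, P 1907.
So the second ionization energies run P < C < Na.

Na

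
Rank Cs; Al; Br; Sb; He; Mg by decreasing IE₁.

He is in period 1, group 18; Mg is in period 3, group 2; Al is in period 3, group 13; Br is in period 4, group 17; Sb is in period 5, group 15; Cs is in period 6, group 1.
Across a period the outer electron is held more tightly (higher IE₁); down a group it sits in a higher shell, more shielded, and comes off more easily.
Here both period and group differ, so the two effects have to be weighed against each other.
Al > Cs: relative to Cs, both the across-period and down-group shifts push Al's first ionization energy up.
Mg > Al: this pair runs against the simple trend — see the exception note.
Sb > Mg: the two effects oppose for this pair; the across-period effect wins (831 vs 738 kJ/mol).
Br > Sb: relative to Sb, both the across-period and down-group shifts push Br's first ionization energy up.
He > Br: relative to Br, both the across-period and down-group shifts push He's first ionization energy up.
Note the exception: Mg has a higher first ionization energy than Al, contrary to the simple trend — Al's single 3p electron is easier to remove than one from Mg's filled 3s².
Tabulated first ionization energy (kJ/mol): He 2372, Mg 738, Al 578, Br 1140, Sb 831, Cs 376.
So from highest to lowest: He > Br > Sb > Mg > Al > Cs.

He > Br > Sb > Mg > Al > Cs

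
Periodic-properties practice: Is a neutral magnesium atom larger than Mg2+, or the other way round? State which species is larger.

Mg

Forming Mg2+ removes 2 electrons from Mg. Fewer electrons for the same nuclear charge means less shielding and a higher Z_eff on the remaining electrons, and for main-group metals the entire outer shell is lost.
A cation is smaller than its parent atom: Mg2+ < Mg.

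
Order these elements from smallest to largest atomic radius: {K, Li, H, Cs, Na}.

H is in period 1, group 1; Li is in period 2, group 1; Na is in period 3, group 1; K is in period 4, group 1; Cs is in period 6, group 1.
Radius decreases left→right (rising Z_eff, same n) and increases top→bottom (higher n).
All are in group 1, so atomic radius increases down the group.
So from smallest to largest: H < Li < Na < K < Cs.

H < Li < Na < K < Cs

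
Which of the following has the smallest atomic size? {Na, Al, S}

S

Na is in period 3, group 1; Al is in period 3, group 13; S is in period 3, group 16.
Radius decreases left→right (rising Z_eff, same n) and increases top→bottom (higher n).
All lie in period 3, so atomic radius increases right to left.
The smallest atomic size among these belongs to S.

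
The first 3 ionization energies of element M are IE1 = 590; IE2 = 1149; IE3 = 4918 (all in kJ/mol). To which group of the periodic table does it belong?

Group 2

Look for the largest jump between consecutive ionization energies: IE3/IE2 ≈ 4.3, far larger than any earlier ratio.
That jump marks the point where a core electron is being removed. So the atom has 2 valence electrons.
A main-group element with 2 valence electrons is in group 2.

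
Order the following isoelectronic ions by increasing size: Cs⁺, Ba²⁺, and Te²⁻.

Ba²⁺ < Cs⁺ < Te²⁻

All of these have 54 electrons, so size is governed by nuclear charge alone: the more protons, the stronger the pull on the same electron cloud, and the smaller the ion.
Nuclear charges: Ba²⁺ (Z=56), Cs⁺ (Z=55), Te²⁻ (Z=52).
Smallest to largest: Ba²⁺ < Cs⁺ < Te²⁻.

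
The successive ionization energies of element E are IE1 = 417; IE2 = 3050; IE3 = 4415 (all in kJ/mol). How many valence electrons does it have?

1

Look for the largest jump between consecutive ionization energies: IE2/IE1 ≈ 7.3, far larger than any earlier ratio.
That jump marks the point where a core electron is being removed. So the atom has 1 valence electron.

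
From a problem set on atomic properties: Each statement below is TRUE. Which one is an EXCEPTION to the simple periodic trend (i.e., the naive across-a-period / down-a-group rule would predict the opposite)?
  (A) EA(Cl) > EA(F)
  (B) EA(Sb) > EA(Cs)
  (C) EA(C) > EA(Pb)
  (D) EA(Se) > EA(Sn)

(A)

The general trend: electron affinity increases across a period and decreases down a group.
(A) Cl (period 3, group 17) vs F (period 2, group 17): the stated order contradicts the simple trend.
(B) Sb (period 5, group 15) vs Cs (period 6, group 1): the stated order agrees with the simple trend.
(C) C (period 2, group 14) vs Pb (period 6, group 14): the stated order agrees with the simple trend.
(D) Se (period 4, group 16) vs Sn (period 5, group 14): the stated order agrees with the simple trend.
The exception is (A): F's small 2p subshell makes the incoming electron feel strong e⁻–e⁻ repulsion, so Cl actually releases more energy on gaining an electron.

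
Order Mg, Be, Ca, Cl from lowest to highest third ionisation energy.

Cl, Ca, Mg, Be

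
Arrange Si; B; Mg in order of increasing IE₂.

Mg < Si < B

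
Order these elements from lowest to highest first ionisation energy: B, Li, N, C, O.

Li is in period 2, group 1; B is in period 2, group 13; C is in period 2, group 14; N is in period 2, group 15; O is in period 2, group 16.
Across a period the outer electron is held more tightly (higher IE₁); down a group it sits in a higher shell, more shielded, and comes off more easily.
All lie in period 2; the across-period trend (first ionization energy increases left to right) applies, with the exception below.
Note the exception: N has a higher first ionization energy than O, contrary to the simple trend — pairing an electron in O's 2p⁴ costs repulsion energy, so O ionizes more easily than half-filled N (2p³).
Tabulated first ionization energy (kJ/mol): Li 520, B 801, C 1086, N 1402, O 1314.
So from lowest to highest: Li < B < C < O < N.

Li < B < C < O < N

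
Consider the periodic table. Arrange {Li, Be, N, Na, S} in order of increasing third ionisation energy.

S, N, Na, Li, Be

After 2 electrons have been removed, what remains? Li²⁺ is already 1 electron into the core; Be²⁺ is the bare [He] core; N²⁺ still has 3 valence electrons; Na²⁺ is already 1 electron into the core; S²⁺ still has 4 valence electrons.
Pulling an electron out of a noble-gas core costs far more than removing a remaining valence electron, so Na, Li and Be sit at the high end of IE_3.
Valence configurations: N²⁺ [He]2s²2p¹, S²⁺ [Ne]3s²3p².
The numbers (kJ/mol): Li 11815, Be 14849, N 4578, Na 6910, S 3357.
Hence IE_3: S < N < Na < Li < Be.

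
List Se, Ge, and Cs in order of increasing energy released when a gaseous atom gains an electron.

Cs, Ge, Se

Ge is in period 4, group 14; Se is in period 4, group 16; Cs is in period 6, group 1.
Adding an electron releases more energy for atoms nearer the top right (short of the noble gases).
These span different periods and groups, so the two trends combine.
Ge > Cs: both effects reinforce here, so Ge is clearly the higher of the two.
Se > Ge: Se lies to the right of Ge in period 4, so the across-period effect alone puts Se higher.
Tabulated electron affinity (kJ/mol): Ge 119, Se 195, Cs 46.
So from lowest to highest: Cs < Ge < Se.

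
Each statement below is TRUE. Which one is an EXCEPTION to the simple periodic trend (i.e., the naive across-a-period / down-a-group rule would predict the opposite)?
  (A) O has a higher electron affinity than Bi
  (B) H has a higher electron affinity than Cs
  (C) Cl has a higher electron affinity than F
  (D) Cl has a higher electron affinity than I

The general trend: electron affinity increases across a period and decreases down a group.
(A) O (period 2, group 16) vs Bi (period 6, group 15): the stated order agrees with the simple trend.
(B) H (period 1, group 1) vs Cs (period 6, group 1): the stated order agrees with the simple trend.
(C) Cl (period 3, group 17) vs F (period 2, group 17): the stated order contradicts the simple trend.
(D) Cl (period 3, group 17) vs I (period 5, group 17): the stated order agrees with the simple trend.
The exception is (C): F's small 2p subshell makes the incoming electron feel strong e⁻–e⁻ repulsion, so Cl actually releases more energy on gaining an electron.

(C)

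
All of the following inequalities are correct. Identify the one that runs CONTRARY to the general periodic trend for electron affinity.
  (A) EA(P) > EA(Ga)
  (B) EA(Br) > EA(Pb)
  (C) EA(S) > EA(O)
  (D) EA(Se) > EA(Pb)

(C)

The general trend: electron affinity increases across a period and decreases down a group.
(A) P (period 3, group 15) vs Ga (period 4, group 13): the stated order agrees with the simple trend.
(B) Br (period 4, group 17) vs Pb (period 6, group 14): the stated order agrees with the simple trend.
(C) S (period 3, group 16) vs O (period 2, group 16): the stated order contradicts the simple trend.
(D) Se (period 4, group 16) vs Pb (period 6, group 14): the stated order agrees with the simple trend.
The exception is (C): the compact 2p subshell of O repels the added electron more than S's larger 3p does.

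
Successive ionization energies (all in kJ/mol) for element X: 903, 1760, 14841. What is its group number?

Look for the largest jump between consecutive ionization energies: IE3/IE2 ≈ 8.4, far larger than any earlier ratio.
That jump marks the point where a core electron is being removed. So the atom has 2 valence electrons.
A main-group element with 2 valence electrons is in group 2.

Group 2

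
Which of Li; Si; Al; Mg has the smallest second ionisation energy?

Mg

Consider each +1 ion: Li⁺ is the bare [He] core; Si⁺ still has 3 valence electrons; Al⁺ still has 2 valence electrons; Mg⁺ still has 1 valence electron.
Pulling an electron out of a noble-gas core costs far more than removing a remaining valence electron, so Li sits at the high end of IE_2.
Valence configurations: Si⁺ [Ne]3s²3p¹, Al⁺ [Ne]3s², Mg⁺ [Ne]3s¹.
Si⁺ loses a lone 3p electron whereas Al⁺ must break into a filled 3s² pair, so IE_2(Al) > IE_2(Si) even though Si has the higher nuclear charge.
Tabulated IE_2 (kJ/mol): Li 7298, Si 1577, Al 1817, Mg 1451.
Hence IE_2: Mg < Si < Al < Li.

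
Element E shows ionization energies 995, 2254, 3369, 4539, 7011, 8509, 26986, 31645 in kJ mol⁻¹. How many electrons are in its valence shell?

6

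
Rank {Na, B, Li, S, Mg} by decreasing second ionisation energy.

Li > Na > B > S > Mg

After 1 electron has been removed, what remains? Na⁺ is the bare [Ne] core; B⁺ still has 2 valence electrons; Li⁺ is the bare [He] core; S⁺ still has 5 valence electrons; Mg⁺ still has 1 valence electron.
Pulling an electron out of a noble-gas core costs far more than removing a remaining valence electron, so Na and Li sit at the high end of IE_2.
Valence configurations: B⁺ [He]2s², S⁺ [Ne]3s²3p³, Mg⁺ [Ne]3s¹.
The numbers (kJ/mol): Na 4562, B 2427, Li 7298, S 2252, Mg 1451.
Overall IE_2 order: Mg < S < B < Na < Li.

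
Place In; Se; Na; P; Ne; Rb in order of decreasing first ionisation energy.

Ne is in period 2, group 18; Na is in period 3, group 1; P is in period 3, group 15; Se is in period 4, group 16; Rb is in period 5, group 1; In is in period 5, group 13.
IE₁ increases left→right with effective nuclear charge and decreases top→bottom as the valence shell moves farther out.
These span different periods and groups, so the two trends combine.
Na > Rb: they share group 1; the group trend gives Na the larger value.
In > Na: period and group pull opposite ways; the across-period shift dominates (558 vs 496 kJ/mol).
Se > In: both effects reinforce here, so Se is clearly the higher of the two.
P > Se: period and group pull opposite ways; the down-group shift dominates (1012 vs 941 kJ/mol).
Ne > P: both effects reinforce here, so Ne is clearly the higher of the two.
For reference (kJ/mol): Ne 2081, Na 496, P 1012, Se 941, Rb 403, In 558.
So from highest to lowest: Ne > P > Se > In > Na > Rb.

Ne > P > Se > In > Na > Rb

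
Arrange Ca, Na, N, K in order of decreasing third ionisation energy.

Na, Ca, N, K

The third ionization energy removes an electron from the +2 ion. For each element: Ca²⁺ is the bare [Ar] core; Na²⁺ is already 1 electron into the core; N²⁺ still has 3 valence electrons; K²⁺ is already 1 electron into the core.
Usually core removal costs more than valence removal, but here the competition is close: a tightly held n=2 valence electron can cost more to remove than an n=3 core electron, so the actual values have to decide it.
Approximate IE_3 values (kJ/mol): Ca 4912, Na 6910, N 4578, K 4420.
Hence IE_3: K < N < Ca < Na.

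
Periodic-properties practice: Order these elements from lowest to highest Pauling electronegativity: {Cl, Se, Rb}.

Cl is in period 3, group 17; Se is in period 4, group 16; Rb is in period 5, group 1.
Electronegativity increases across a period and decreases down a group, tracking effective nuclear charge and atomic size.
These span different periods and groups, so the two trends combine.
Se > Rb: relative to Rb, both the across-period and down-group shifts push Se's electronegativity up.
Cl > Se: both effects reinforce here, so Cl is clearly the higher of the two.
Approximate values (Pauling): Cl 3.16, Se 2.55, Rb 0.82.
So from lowest to highest: Rb < Se < Cl.

Rb, Se, Cl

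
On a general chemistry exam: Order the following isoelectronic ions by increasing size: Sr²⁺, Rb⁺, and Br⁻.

Sr²⁺ < Rb⁺ < Br⁻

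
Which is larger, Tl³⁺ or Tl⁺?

Tl⁺

Both ions have Z = 81 protons, but Tl³⁺ has lost more electrons, so its remaining electrons feel a larger effective nuclear charge per electron and are pulled in more tightly.
Higher positive charge → smaller ion, so Tl⁺ > Tl³⁺.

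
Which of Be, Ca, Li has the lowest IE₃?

The third ionization energy removes an electron from the +2 ion. For each element: Be²⁺ is the bare [He] core; Ca²⁺ is the bare [Ar] core; Li²⁺ is already 1 electron into the core.
All of these are removing an electron from a noble-gas core or deeper; the smaller core (lower principal quantum number) is held far more tightly, and within a period the higher nuclear charge binds the same core more tightly.
The numbers (kJ/mol): Be 14849, Ca 4912, Li 11815.
Overall IE_3 order: Ca < Li < Be.

Ca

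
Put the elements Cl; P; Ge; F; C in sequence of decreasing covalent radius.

Ge, P, Cl, C, F

C is in period 2, group 14; F is in period 2, group 17; P is in period 3, group 15; Cl is in period 3, group 17; Ge is in period 4, group 14.
Radius decreases left→right (rising Z_eff, same n) and increases top→bottom (higher n).
Here both period and group differ, so the two effects have to be weighed against each other.
C > F: C lies to the left of F in period 2, so the across-period effect alone puts C larger.
Cl > C: the two effects oppose for this pair; the down-group effect wins (99 vs 75 pm).
P > Cl: both are in period 3; the period trend gives P the larger value.
Ge > P: relative to P, both the across-period and down-group shifts push Ge's atomic radius up.
Approximate values (pm): C 75, F 64, P 111, Cl 99, Ge 121.
So from largest to smallest: Ge > P > Cl > C > F.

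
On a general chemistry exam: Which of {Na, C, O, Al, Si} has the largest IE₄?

Al

Consider each +3 ion: Na³⁺ is already 2 electrons into the core; C³⁺ still has 1 valence electron; O³⁺ still has 3 valence electrons; Al³⁺ is the bare [Ne] core; Si³⁺ still has 1 valence electron.
Core electrons are held far more tightly than valence electrons, so Na and Al top the IE_4 order.
Valence configurations: C³⁺ [He]2s¹, O³⁺ [He]2s²2p¹, Si³⁺ [Ne]3s¹.
Tabulated IE_4 (kJ/mol): Na 9543, C 6223, O 7469, Al 11577, Si 4356.
Overall IE_4 order: Si < C < O < Na < Al.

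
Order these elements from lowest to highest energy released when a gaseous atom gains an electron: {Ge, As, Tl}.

Tl < As < Ge

Ge is in period 4, group 14; As is in period 4, group 15; Tl is in period 6, group 13.
EA tends to increase across a period and decrease down a group, though the pattern is less regular than for IE or radius.
Neither a single period nor a single group — weigh both effects.
As > Tl: both effects reinforce here, so As is clearly the higher of the two.
Ge > As: this pair runs against the simple trend — see the exception note.
Note the exception: Ge has a higher electron affinity than As, contrary to the simple trend — adding an electron to As's half-filled 4p³ is unfavourable, so Ge (4p²) has the more exothermic EA.
For reference (kJ/mol): Ge 119, As 78, Tl 19.
So from lowest to highest: Tl < As < Ge.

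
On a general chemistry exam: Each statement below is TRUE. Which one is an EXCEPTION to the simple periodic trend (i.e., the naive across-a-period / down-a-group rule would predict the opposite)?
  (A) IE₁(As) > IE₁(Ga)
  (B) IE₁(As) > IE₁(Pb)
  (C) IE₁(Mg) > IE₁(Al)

The general trend: first ionization energy increases across a period and decreases down a group.
(A) As (period 4, group 15) vs Ga (period 4, group 13): the stated order agrees with the simple trend.
(B) As (period 4, group 15) vs Pb (period 6, group 14): the stated order agrees with the simple trend.
(C) Mg (period 3, group 2) vs Al (period 3, group 13): the stated order contradicts the simple trend.
The exception is (C): Al's single 3p electron is easier to remove than one from Mg's filled 3s².

(C)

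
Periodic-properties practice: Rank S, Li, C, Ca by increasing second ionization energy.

Ca, S, C, Li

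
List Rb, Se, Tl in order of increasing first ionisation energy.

Se is in period 4, group 16; Rb is in period 5, group 1; Tl is in period 6, group 13.
First ionization energy rises across a period (greater Z_eff holds electrons more tightly) and falls down a group (valence electrons are farther from the nucleus).
Here both period and group differ, so the two effects have to be weighed against each other.
Tl > Rb: period and group pull opposite ways; the across-period shift dominates (589 vs 403 kJ/mol).
Se > Tl: relative to Tl, both the across-period and down-group shifts push Se's first ionization energy up.
Approximate values (kJ/mol): Se 941, Rb 403, Tl 589.
So from lowest to highest: Rb < Tl < Se.

Rb, Tl, Se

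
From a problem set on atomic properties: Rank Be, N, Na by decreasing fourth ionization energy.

Be > Na > N

After 3 electrons have been removed, what remains? Be³⁺ is already 1 electron into the core; N³⁺ still has 2 valence electrons; Na³⁺ is already 2 electrons into the core.
Breaking into a closed-shell core is much more expensive than removing a leftover valence electron — Na and Be have the largest IE_4 here.
Approximate IE_4 values (kJ/mol): Be 21007, N 7475, Na 9543.
Putting it together, IE_4: N < Na < Be.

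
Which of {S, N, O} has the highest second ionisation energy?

Consider each +1 ion: S⁺ still has 5 valence electrons; N⁺ still has 4 valence electrons; O⁺ still has 5 valence electrons.
All are still removing valence electrons, so compare the +1 ions as you would atoms: IE_2 generally rises across a period (higher Z_eff) and falls down a group (larger shell), subject to the usual subshell exceptions.
Valence configurations: S⁺ [Ne]3s²3p³, N⁺ [He]2s²2p², O⁺ [He]2s²2p³.
Approximate IE_2 values (kJ/mol): S 2252, N 2856, O 3388.
Overall IE_2 order: S < N < O.

O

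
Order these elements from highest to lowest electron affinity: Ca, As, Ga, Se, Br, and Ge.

Ca is in period 4, group 2; Ga is in period 4, group 13; Ge is in period 4, group 14; As is in period 4, group 15; Se is in period 4, group 16; Br is in period 4, group 17.
Atoms with high Z_eff and room in the valence shell (especially the halogens) have the most exothermic electron affinities.
All lie in period 4; the across-period trend (electron affinity increases left to right) applies, with the exception below.
Note the exception: Ge has a higher electron affinity than As, contrary to the simple trend — adding an electron to As's half-filled 4p³ is unfavourable, so Ge (4p²) has the more exothermic EA.
Tabulated electron affinity (kJ/mol): Ca 2, Ga 29, Ge 119, As 78, Se 195, Br 325.
So from highest to lowest: Br > Se > Ge > As > Ga > Ca.

Br > Se > Ge > As > Ga > Ca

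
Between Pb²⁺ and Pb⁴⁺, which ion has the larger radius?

Pb²⁺

Both ions have Z = 82 protons, but Pb⁴⁺ has lost more electrons, so its remaining electrons feel a larger effective nuclear charge per electron and are pulled in more tightly.
Higher positive charge → smaller ion, so Pb²⁺ > Pb⁴⁺.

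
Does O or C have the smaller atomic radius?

C is in period 2, group 14; O is in period 2, group 16.
Radius decreases left→right (rising Z_eff, same n) and increases top→bottom (higher n).
All lie in period 2, so atomic radius increases right to left.
So O has the smaller atomic radius (O < C).

O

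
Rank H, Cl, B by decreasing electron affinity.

Electron affinity generally becomes more exothermic across a period toward the halogens and less exothermic down a group.
Neither a single period nor a single group — weigh both effects.
H > B: the two effects oppose for this pair; the down-group effect wins (73 vs 27 kJ/mol).
Cl > H: the two effects oppose for this pair; the across-period effect wins (349 vs 73 kJ/mol).
Approximate values (kJ/mol): H 73, B 27, Cl 349.
So from highest to lowest: Cl > H > B.

Cl, H, B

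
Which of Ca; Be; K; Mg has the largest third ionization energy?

The third ionization energy removes an electron from the +2 ion. For each element: Ca²⁺ is the bare [Ar] core; Be²⁺ is the bare [He] core; K²⁺ is already 1 electron into the core; Mg²⁺ is the bare [Ne] core.
All of these are removing an electron from a noble-gas core or deeper; the smaller core (lower principal quantum number) is held far more tightly, and within a period the higher nuclear charge binds the same core more tightly.
Approximate IE_3 values (kJ/mol): Ca 4912, Be 14849, K 4420, Mg 7733.
Putting it together, IE_3: K < Ca < Mg < Be.

Be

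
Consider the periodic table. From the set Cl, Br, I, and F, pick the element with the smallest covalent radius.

F

F is in period 2, group 17; Cl is in period 3, group 17; Br is in period 4, group 17; I is in period 5, group 17.
Radius decreases left→right (rising Z_eff, same n) and increases top→bottom (higher n).
All are in group 17, so atomic radius increases down the group.
The smallest covalent radius among these belongs to F.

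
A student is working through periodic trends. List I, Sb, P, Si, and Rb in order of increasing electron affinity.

Rb, P, Sb, Si, I

Si is in period 3, group 14; P is in period 3, group 15; Rb is in period 5, group 1; Sb is in period 5, group 15; I is in period 5, group 17.
Atoms with high Z_eff and room in the valence shell (especially the halogens) have the most exothermic electron affinities.
Neither a single period nor a single group — weigh both effects.
P > Rb: relative to Rb, both the across-period and down-group shifts push P's electron affinity up.
Sb > P: this pair runs against the simple trend — see the exception note.
Si > Sb: period and group pull opposite ways; the down-group shift dominates (134 vs 103 kJ/mol).
I > Si: the two effects oppose for this pair; the across-period effect wins (295 vs 134 kJ/mol).
Note the exception: Sb has a higher electron affinity than P, contrary to the simple trend — both are half-filled np³, but the pairing/repulsion penalty for the added electron shrinks as the p orbitals become larger and more diffuse down the group, and for Sb that outweighs the weaker nuclear attraction.
Note the exception: Si has a higher electron affinity than P, contrary to the simple trend — adding an electron to P's half-filled 3p³ is unfavourable, so Si (3p²) has the more exothermic EA.
Tabulated electron affinity (kJ/mol): Si 134, P 72, Rb 47, Sb 103, I 295.
So from lowest to highest: Rb < P < Sb < Si < I.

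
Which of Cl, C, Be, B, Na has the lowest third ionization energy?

B

IE_3 is the cost of taking one more electron from the +2 cation: Cl²⁺ still has 5 valence electrons; C²⁺ still has 2 valence electrons; Be²⁺ is the bare [He] core; B²⁺ still has 1 valence electron; Na²⁺ is already 1 electron into the core.
Pulling an electron out of a noble-gas core costs far more than removing a remaining valence electron, so Na and Be sit at the high end of IE_3.
Valence configurations: Cl²⁺ [Ne]3s²3p³, C²⁺ [He]2s², B²⁺ [He]2s¹.
Approximate IE_3 values (kJ/mol): Cl 3822, C 4620, Be 14849, B 3660, Na 6910.
So the third ionization energies run B < Cl < C < Na < Be.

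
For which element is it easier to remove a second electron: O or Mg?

Mg

Consider each +1 ion: O⁺ still has 5 valence electrons; Mg⁺ still has 1 valence electron.
All are still removing valence electrons, so compare the +1 ions as you would atoms: IE_2 generally rises across a period (higher Z_eff) and falls down a group (larger shell), subject to the usual subshell exceptions.
Valence configurations: O⁺ [He]2s²2p³, Mg⁺ [Ne]3s¹.
The numbers (kJ/mol): O 3388, Mg 1451.
Hence IE_2: Mg < O.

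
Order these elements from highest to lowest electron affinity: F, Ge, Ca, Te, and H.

H is in period 1, group 1; F is in period 2, group 17; Ca is in period 4, group 2; Ge is in period 4, group 14; Te is in period 5, group 16.
Atoms with high Z_eff and room in the valence shell (especially the halogens) have the most exothermic electron affinities.
These span different periods and groups, so the two trends combine.
H > Ca: period and group pull opposite ways; the down-group shift dominates (73 vs 2 kJ/mol).
Ge > H: the two effects oppose for this pair; the across-period effect wins (119 vs 73 kJ/mol).
Te > Ge: period and group pull opposite ways; the across-period shift dominates (190 vs 119 kJ/mol).
F > Te: relative to Te, both the across-period and down-group shifts push F's electron affinity up.
For reference (kJ/mol): H 73, F 328, Ca 2, Ge 119, Te 190.
So from highest to lowest: F > Te > Ge > H > Ca.

F > Te > Ge > H > Ca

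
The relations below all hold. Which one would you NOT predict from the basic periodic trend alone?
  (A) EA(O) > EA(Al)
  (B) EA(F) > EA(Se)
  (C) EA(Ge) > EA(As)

(C)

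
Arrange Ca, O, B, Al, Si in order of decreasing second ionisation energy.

IE_2 is the cost of taking one more electron from the +1 cation: Ca⁺ still has 1 valence electron; O⁺ still has 5 valence electrons; B⁺ still has 2 valence electrons; Al⁺ still has 2 valence electrons; Si⁺ still has 3 valence electrons.
All are still removing valence electrons, so compare the +1 ions as you would atoms: IE_2 generally rises across a period (higher Z_eff) and falls down a group (larger shell), subject to the usual subshell exceptions.
Valence configurations: Ca⁺ [Ar]4s¹, O⁺ [He]2s²2p³, B⁺ [He]2s², Al⁺ [Ne]3s², Si⁺ [Ne]3s²3p¹.
Si⁺ loses a lone 3p electron whereas Al⁺ must break into a filled 3s² pair, so IE_2(Al) > IE_2(Si) even though Si has the higher nuclear charge.
Tabulated IE_2 (kJ/mol): Ca 1145, O 3388, B 2427, Al 1817, Si 1577.
Overall IE_2 order: Ca < Si < Al < B < O.

O > B > Al > Si > Ca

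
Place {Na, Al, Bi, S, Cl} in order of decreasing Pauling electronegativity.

Cl, S, Bi, Al, Na

Smaller atoms with higher effective nuclear charge are more electronegative.
Neither a single period nor a single group — weigh both effects.
Al > Na: both are in period 3; the period trend gives Al the larger value.
Bi > Al: period and group pull opposite ways; the across-period shift dominates (2.02 vs 1.61).
S > Bi: both effects reinforce here, so S is clearly the higher of the two.
Cl > S: both are in period 3; the period trend gives Cl the larger value.
Tabulated electronegativity (Pauling): Na 0.93, Al 1.61, S 2.58, Cl 3.16, Bi 2.02.
So from highest to lowest: Cl > S > Bi > Al > Na.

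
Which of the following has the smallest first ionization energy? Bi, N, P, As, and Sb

N is in period 2, group 15; P is in period 3, group 15; As is in period 4, group 15; Sb is in period 5, group 15; Bi is in period 6, group 15.
Removing the outermost electron gets harder across a period and easier down a group.
All are in group 15, so first ionization energy increases up the group.
The smallest first ionization energy among these belongs to Bi.

Bi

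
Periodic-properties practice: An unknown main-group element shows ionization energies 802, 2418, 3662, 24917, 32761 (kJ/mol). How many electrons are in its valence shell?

3

Look for the largest jump between consecutive ionization energies: IE4/IE3 ≈ 6.8, far larger than any earlier ratio.
That jump marks the point where a core electron is being removed. So the atom has 3 valence electrons.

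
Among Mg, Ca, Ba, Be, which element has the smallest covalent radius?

Be is in period 2, group 2; Mg is in period 3, group 2; Ca is in period 4, group 2; Ba is in period 6, group 2.
Radius decreases left→right (rising Z_eff, same n) and increases top→bottom (higher n).
All are in group 2, so atomic radius increases down the group.
The smallest covalent radius among these belongs to Be.

Be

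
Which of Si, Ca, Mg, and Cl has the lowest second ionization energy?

Ca

After 1 electron has been removed, what remains? Si⁺ still has 3 valence electrons; Ca⁺ still has 1 valence electron; Mg⁺ still has 1 valence electron; Cl⁺ still has 6 valence electrons.
All are still removing valence electrons, so compare the +1 ions as you would atoms: IE_2 generally rises across a period (higher Z_eff) and falls down a group (larger shell), subject to the usual subshell exceptions.
Valence configurations: Si⁺ [Ne]3s²3p¹, Ca⁺ [Ar]4s¹, Mg⁺ [Ne]3s¹, Cl⁺ [Ne]3s²3p⁴.
Tabulated IE_2 (kJ/mol): Si 1577, Ca 1145, Mg 1451, Cl 2298.
So the second ionization energies run Ca < Mg < Si < Cl.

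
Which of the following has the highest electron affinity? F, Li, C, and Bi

F

Li is in period 2, group 1; C is in period 2, group 14; F is in period 2, group 17; Bi is in period 6, group 15.
Atoms with high Z_eff and room in the valence shell (especially the halogens) have the most exothermic electron affinities.
Here both period and group differ, so the two effects have to be weighed against each other.
Bi > Li: the two effects oppose for this pair; the across-period effect wins (91 vs 60 kJ/mol).
C > Bi: period and group pull opposite ways; the down-group shift dominates (122 vs 91 kJ/mol).
F > C: both are in period 2; the period trend gives F the larger value.
Approximate values (kJ/mol): Li 60, C 122, F 328, Bi 91.
The highest electron affinity among these belongs to F.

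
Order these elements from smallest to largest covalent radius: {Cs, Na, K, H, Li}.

H, Li, Na, K, Cs

H is in period 1, group 1; Li is in period 2, group 1; Na is in period 3, group 1; K is in period 4, group 1; Cs is in period 6, group 1.
Moving right in a period, electrons are added to the same shell under a stronger nuclear pull, so atoms get smaller; moving down, a new shell is opened and atoms get larger.
All are in group 1, so atomic radius increases down the group.
So from smallest to largest: H < Li < Na < K < Cs.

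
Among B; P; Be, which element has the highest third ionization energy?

Be

The third ionization energy removes an electron from the +2 ion. For each element: B²⁺ still has 1 valence electron; P²⁺ still has 3 valence electrons; Be²⁺ is the bare [He] core.
Core electrons are held far more tightly than valence electrons, so Be tops the IE_3 order.
Valence configurations: B²⁺ [He]2s¹, P²⁺ [Ne]3s²3p¹.
The numbers (kJ/mol): B 3660, P 2914, Be 14849.
Putting it together, IE_3: P < B < Be.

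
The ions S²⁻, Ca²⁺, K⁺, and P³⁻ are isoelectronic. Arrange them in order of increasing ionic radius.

All of these have 18 electrons, so size is governed by nuclear charge alone: the more protons, the stronger the pull on the same electron cloud, and the smaller the ion.
Nuclear charges: Ca²⁺ (Z=20), K⁺ (Z=19), S²⁻ (Z=16), P³⁻ (Z=15).
Smallest to largest: Ca²⁺ < K⁺ < S²⁻ < P³⁻.

Ca²⁺, K⁺, S²⁻, P³⁻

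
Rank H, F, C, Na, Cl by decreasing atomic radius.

H is in period 1, group 1; C is in period 2, group 14; F is in period 2, group 17; Na is in period 3, group 1; Cl is in period 3, group 17.
Atomic radius shrinks across a period as nuclear charge pulls the same shell inward, and grows down a group as new shells are added.
Here both period and group differ, so the two effects have to be weighed against each other.
F > H: period and group pull opposite ways; the down-group shift dominates (64 vs 32 pm).
C > F: C lies to the left of F in period 2, so the across-period effect alone puts C larger.
Cl > C: period and group pull opposite ways; the down-group shift dominates (99 vs 75 pm).
Na > Cl: Na lies to the left of Cl in period 3, so the across-period effect alone puts Na larger.
For reference (pm): H 32, C 75, F 64, Na 155, Cl 99.
So from largest to smallest: Na > Cl > C > F > H.

Na > Cl > C > F > H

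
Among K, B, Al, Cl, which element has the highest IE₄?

IE_4 is the cost of taking one more electron from the +3 cation: K³⁺ is already 2 electrons into the core; B³⁺ is the bare [He] core; Al³⁺ is the bare [Ne] core; Cl³⁺ still has 4 valence electrons.
Pulling an electron out of a noble-gas core costs far more than removing a remaining valence electron, so K, Al and B sit at the high end of IE_4.
Approximate IE_4 values (kJ/mol): K 5877, B 25026, Al 11577, Cl 5159.
Hence IE_4: Cl < K < Al < B.

B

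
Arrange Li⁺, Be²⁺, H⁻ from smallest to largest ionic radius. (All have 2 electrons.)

Be²⁺, Li⁺, H⁻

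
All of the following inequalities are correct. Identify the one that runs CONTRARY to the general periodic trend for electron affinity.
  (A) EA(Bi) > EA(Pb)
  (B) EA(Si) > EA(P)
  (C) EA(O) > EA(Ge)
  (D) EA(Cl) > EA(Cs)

(B)

The general trend: electron affinity increases across a period and decreases down a group.
(A) Bi (period 6, group 15) vs Pb (period 6, group 14): the stated order agrees with the simple trend.
(B) Si (period 3, group 14) vs P (period 3, group 15): the stated order contradicts the simple trend.
(C) O (period 2, group 16) vs Ge (period 4, group 14): the stated order agrees with the simple trend.
(D) Cl (period 3, group 17) vs Cs (period 6, group 1): the stated order agrees with the simple trend.
The exception is (B): adding an electron to P's half-filled 3p³ is unfavourable, so Si (3p²) has the more exothermic EA.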